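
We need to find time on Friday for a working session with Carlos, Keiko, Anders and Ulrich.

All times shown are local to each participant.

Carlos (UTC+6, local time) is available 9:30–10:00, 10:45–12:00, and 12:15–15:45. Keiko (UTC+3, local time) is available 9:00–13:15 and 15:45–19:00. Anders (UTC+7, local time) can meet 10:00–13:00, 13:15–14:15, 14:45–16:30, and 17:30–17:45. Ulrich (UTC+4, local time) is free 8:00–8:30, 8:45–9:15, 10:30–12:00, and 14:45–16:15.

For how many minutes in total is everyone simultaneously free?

Carlos → UTC: 03:30–04:00, 04:45–06:00, 06:15–09:45.
Keiko → UTC: 06:00–10:15, 12:45–16:00.
Anders → UTC: 03:00–06:00, 06:15–07:15, 07:45–09:30, 10:30–10:45.
Ulrich → UTC: 04:00–04:30, 04:45–05:15, 06:30–08:00, 10:45–12:15.
Carlos ∩ Keiko: 06:15–09:45.
Carlos ∩ Keiko ∩ Anders: 06:15–07:15, 07:45–09:30.
Carlos ∩ Keiko ∩ Anders ∩ Ulrich: 06:30–07:15, 07:45–08:00.
Total common minutes: 45 + 15 = 60.

60 minutes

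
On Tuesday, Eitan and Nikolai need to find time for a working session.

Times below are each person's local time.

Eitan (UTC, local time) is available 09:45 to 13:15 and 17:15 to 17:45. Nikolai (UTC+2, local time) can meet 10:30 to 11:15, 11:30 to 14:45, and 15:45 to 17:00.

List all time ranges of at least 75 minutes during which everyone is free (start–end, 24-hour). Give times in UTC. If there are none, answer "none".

09:45–12:45

Eitan → UTC: 09:45–13:15, 17:15–17:45.
Nikolai → UTC: 08:30–09:15, 09:30–12:45, 13:45–15:00.
Eitan ∩ Nikolai: 09:45–12:45.
Windows ≥ 75 min: 09:45–12:45.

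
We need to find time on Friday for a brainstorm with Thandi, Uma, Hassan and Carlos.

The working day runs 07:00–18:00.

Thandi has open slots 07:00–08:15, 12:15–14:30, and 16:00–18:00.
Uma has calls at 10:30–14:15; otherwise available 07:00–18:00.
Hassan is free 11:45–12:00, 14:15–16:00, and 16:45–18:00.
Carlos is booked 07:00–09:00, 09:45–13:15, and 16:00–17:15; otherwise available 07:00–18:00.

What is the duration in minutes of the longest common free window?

45 minutes

Uma free within 07:00–18:00: 07:00–10:30, 14:15–18:00.
Carlos free within 07:00–18:00: 09:00–09:45, 13:15–16:00, 17:15–18:00.
Thandi ∩ Uma: 07:00–08:15, 14:15–14:30, 16:00–18:00.
Thandi ∩ Uma ∩ Hassan: 14:15–14:30, 16:45–18:00.
Thandi ∩ Uma ∩ Hassan ∩ Carlos: 14:15–14:30, 17:15–18:00.
Common window lengths: 15, 45 min; longest is 45.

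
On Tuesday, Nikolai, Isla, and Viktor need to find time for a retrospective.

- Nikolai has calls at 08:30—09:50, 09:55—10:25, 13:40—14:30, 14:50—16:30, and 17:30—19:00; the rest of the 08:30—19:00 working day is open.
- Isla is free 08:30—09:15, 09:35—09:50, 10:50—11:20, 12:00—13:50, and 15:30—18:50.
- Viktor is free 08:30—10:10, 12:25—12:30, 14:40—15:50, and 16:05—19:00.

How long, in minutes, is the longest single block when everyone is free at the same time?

60 minutes

Nikolai free within 08:30–19:00: 09:50–09:55, 10:25–13:40, 14:30–14:50, 16:30–17:30.
Nikolai ∩ Isla: 10:50–11:20, 12:00–13:40, 16:30–17:30.
Nikolai ∩ Isla ∩ Viktor: 12:25–12:30, 16:30–17:30.
Common window lengths: 5, 60 min; longest is 60.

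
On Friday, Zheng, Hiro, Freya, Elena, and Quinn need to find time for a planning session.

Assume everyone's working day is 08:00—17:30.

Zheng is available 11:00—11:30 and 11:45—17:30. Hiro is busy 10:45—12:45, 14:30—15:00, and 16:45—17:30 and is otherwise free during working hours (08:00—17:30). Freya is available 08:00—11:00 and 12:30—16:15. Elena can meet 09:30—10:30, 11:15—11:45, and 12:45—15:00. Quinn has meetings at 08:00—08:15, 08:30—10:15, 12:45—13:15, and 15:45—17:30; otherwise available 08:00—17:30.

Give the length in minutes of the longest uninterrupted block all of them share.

Hiro free within 08:00–17:30: 08:00–10:45, 12:45–14:30, 15:00–16:45.
Quinn free within 08:00–17:30: 08:15–08:30, 10:15–12:45, 13:15–15:45.
Zheng ∩ Hiro: 12:45–14:30, 15:00–16:45.
Zheng ∩ Hiro ∩ Freya: 12:45–14:30, 15:00–16:15.
Zheng ∩ Hiro ∩ Freya ∩ Elena: 12:45–14:30.
Zheng ∩ Hiro ∩ Freya ∩ Elena ∩ Quinn: 13:15–14:30.
Single common window of 75 minutes.

75 minutes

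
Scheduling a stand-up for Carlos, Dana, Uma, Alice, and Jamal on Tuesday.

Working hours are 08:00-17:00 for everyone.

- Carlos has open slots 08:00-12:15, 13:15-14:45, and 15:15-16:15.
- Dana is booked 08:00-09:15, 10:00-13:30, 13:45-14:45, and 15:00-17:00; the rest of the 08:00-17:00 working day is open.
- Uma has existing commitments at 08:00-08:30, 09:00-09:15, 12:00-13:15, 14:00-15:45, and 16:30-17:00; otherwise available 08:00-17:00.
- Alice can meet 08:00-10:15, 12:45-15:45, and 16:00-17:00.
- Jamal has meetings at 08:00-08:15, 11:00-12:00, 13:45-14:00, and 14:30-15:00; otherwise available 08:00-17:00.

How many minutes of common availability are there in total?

Dana free within 08:00–17:00: 09:15–10:00, 13:30–13:45, 14:45–15:00.
Uma free within 08:00–17:00: 08:30–09:00, 09:15–12:00, 13:15–14:00, 15:45–16:30.
Jamal free within 08:00–17:00: 08:15–11:00, 12:00–13:45, 14:00–14:30, 15:00–17:00.
Carlos ∩ Dana: 09:15–10:00, 13:30–13:45.
Carlos ∩ Dana ∩ Uma: 09:15–10:00, 13:30–13:45.
Carlos ∩ Dana ∩ Uma ∩ Alice: 09:15–10:00, 13:30–13:45.
Carlos ∩ Dana ∩ Uma ∩ Alice ∩ Jamal: 09:15–10:00, 13:30–13:45.
Total common minutes: 45 + 15 = 60.

60 minutes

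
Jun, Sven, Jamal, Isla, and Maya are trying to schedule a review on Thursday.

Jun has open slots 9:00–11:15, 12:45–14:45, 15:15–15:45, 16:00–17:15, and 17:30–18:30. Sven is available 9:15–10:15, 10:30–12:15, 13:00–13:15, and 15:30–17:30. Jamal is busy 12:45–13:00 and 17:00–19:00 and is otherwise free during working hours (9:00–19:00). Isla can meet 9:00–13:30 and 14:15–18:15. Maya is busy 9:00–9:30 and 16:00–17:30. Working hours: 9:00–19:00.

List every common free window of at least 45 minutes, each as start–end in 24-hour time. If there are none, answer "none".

Jamal free within 09:00–19:00: 09:00–12:45, 13:00–17:00.
Maya free within 09:00–19:00: 09:30–16:00, 17:30–19:00.
Jun ∩ Sven: 09:15–10:15, 10:30–11:15, 13:00–13:15, 15:30–15:45, 16:00–17:15.
Jun ∩ Sven ∩ Jamal: 09:15–10:15, 10:30–11:15, 13:00–13:15, 15:30–15:45, 16:00–17:00.
Jun ∩ Sven ∩ Jamal ∩ Isla: 09:15–10:15, 10:30–11:15, 13:00–13:15, 15:30–15:45, 16:00–17:00.
Jun ∩ Sven ∩ Jamal ∩ Isla ∩ Maya: 09:30–10:15, 10:30–11:15, 13:00–13:15, 15:30–15:45.
Windows ≥ 45 min: 09:30–10:15, 10:30–11:15.

09:30–10:15, 10:30–11:15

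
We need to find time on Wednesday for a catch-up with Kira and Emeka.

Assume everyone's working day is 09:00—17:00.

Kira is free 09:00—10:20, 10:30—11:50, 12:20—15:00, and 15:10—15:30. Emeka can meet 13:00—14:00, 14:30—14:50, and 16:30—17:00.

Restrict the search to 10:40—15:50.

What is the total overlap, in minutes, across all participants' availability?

Kira ∩ Emeka: 13:00–14:00, 14:30–14:50.
Restricted to 10:40–15:50: 13:00–14:00, 14:30–14:50.
Total common minutes: 60 + 20 = 80.

80 minutes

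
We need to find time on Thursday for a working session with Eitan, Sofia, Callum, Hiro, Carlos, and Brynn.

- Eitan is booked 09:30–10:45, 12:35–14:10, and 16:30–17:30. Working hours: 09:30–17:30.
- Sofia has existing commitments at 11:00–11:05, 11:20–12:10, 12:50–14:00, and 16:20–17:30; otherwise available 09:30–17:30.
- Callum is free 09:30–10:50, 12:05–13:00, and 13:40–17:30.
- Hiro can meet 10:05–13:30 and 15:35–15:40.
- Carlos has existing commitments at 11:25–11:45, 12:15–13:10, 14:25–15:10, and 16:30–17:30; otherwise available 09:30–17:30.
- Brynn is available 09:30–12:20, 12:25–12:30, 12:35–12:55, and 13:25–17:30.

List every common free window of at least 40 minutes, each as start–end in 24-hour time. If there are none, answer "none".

Eitan free within 09:30–17:30: 10:45–12:35, 14:10–16:30.
Sofia free within 09:30–17:30: 09:30–11:00, 11:05–11:20, 12:10–12:50, 14:00–16:20.
Carlos free within 09:30–17:30: 09:30–11:25, 11:45–12:15, 13:10–14:25, 15:10–16:30.
Eitan ∩ Sofia: 10:45–11:00, 11:05–11:20, 12:10–12:35, 14:10–16:20.
Eitan ∩ Sofia ∩ Callum: 10:45–10:50, 12:10–12:35, 14:10–16:20.
Eitan ∩ Sofia ∩ Callum ∩ Hiro: 10:45–10:50, 12:10–12:35, 15:35–15:40.
Eitan ∩ Sofia ∩ Callum ∩ Hiro ∩ Carlos: 10:45–10:50, 12:10–12:15, 15:35–15:40.
Eitan ∩ Sofia ∩ Callum ∩ Hiro ∩ Carlos ∩ Brynn: 10:45–10:50, 12:10–12:15, 15:35–15:40.
Windows ≥ 40 min: (none).

none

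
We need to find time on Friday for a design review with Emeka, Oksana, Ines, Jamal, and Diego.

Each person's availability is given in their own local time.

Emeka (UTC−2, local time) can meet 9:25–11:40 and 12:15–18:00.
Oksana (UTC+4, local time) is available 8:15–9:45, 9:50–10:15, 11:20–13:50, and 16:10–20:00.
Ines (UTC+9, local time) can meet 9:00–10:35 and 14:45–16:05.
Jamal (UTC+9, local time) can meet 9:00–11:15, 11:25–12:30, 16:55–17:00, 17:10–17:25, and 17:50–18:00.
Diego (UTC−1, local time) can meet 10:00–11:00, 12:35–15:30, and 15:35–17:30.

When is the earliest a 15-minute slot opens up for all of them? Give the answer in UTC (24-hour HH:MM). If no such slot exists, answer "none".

none

Emeka → UTC: 11:25–13:40, 14:15–20:00.
Oksana → UTC: 04:15–05:45, 05:50–06:15, 07:20–09:50, 12:10–16:00.
Ines → UTC: 00:00–01:35, 05:45–07:05.
Jamal → UTC: 00:00–02:15, 02:25–03:30, 07:55–08:00, 08:10–08:25, 08:50–09:00.
Diego → UTC: 11:00–12:00, 13:35–16:30, 16:35–18:30.
Emeka ∩ Oksana: 12:10–13:40, 14:15–16:00.
Emeka ∩ Oksana ∩ Ines: (none).
Emeka ∩ Oksana ∩ Ines ∩ Jamal: (none).
Emeka ∩ Oksana ∩ Ines ∩ Jamal ∩ Diego: (none).
Windows ≥ 15 min: (none).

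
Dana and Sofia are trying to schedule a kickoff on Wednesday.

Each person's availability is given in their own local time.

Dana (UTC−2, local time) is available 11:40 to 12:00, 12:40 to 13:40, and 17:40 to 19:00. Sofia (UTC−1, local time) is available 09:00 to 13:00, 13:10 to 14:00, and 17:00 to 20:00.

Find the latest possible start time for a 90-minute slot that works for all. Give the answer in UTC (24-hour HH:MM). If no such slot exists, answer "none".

none

Dana → UTC: 13:40–14:00, 14:40–15:40, 19:40–21:00.
Sofia → UTC: 10:00–14:00, 14:10–15:00, 18:00–21:00.
Dana ∩ Sofia: 13:40–14:00, 14:40–15:00, 19:40–21:00.
Windows ≥ 90 min: (none).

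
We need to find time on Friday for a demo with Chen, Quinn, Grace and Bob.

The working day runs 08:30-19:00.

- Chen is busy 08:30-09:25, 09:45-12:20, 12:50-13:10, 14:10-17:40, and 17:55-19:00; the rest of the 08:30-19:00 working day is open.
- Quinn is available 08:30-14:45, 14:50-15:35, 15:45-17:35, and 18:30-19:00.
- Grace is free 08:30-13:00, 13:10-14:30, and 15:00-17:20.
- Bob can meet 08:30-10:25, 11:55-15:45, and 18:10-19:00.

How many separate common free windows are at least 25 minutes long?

2

Chen free within 08:30–19:00: 09:25–09:45, 12:20–12:50, 13:10–14:10, 17:40–17:55.
Chen ∩ Quinn: 09:25–09:45, 12:20–12:50, 13:10–14:10.
Chen ∩ Quinn ∩ Grace: 09:25–09:45, 12:20–12:50, 13:10–14:10.
Chen ∩ Quinn ∩ Grace ∩ Bob: 09:25–09:45, 12:20–12:50, 13:10–14:10.
Windows ≥ 25 min: 12:20–12:50, 13:10–14:10.
That's 2 windows.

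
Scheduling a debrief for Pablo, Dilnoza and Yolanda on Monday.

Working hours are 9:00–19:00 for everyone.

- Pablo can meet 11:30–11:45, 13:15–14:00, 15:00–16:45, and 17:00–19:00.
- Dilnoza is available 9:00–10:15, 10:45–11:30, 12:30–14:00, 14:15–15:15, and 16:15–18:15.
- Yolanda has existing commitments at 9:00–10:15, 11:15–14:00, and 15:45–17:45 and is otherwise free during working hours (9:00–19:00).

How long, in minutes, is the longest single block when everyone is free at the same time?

Yolanda free within 09:00–19:00: 10:15–11:15, 14:00–15:45, 17:45–19:00.
Pablo ∩ Dilnoza: 13:15–14:00, 15:00–15:15, 16:15–16:45, 17:00–18:15.
Pablo ∩ Dilnoza ∩ Yolanda: 15:00–15:15, 17:45–18:15.
Common window lengths: 15, 30 min; longest is 30.

30 minutes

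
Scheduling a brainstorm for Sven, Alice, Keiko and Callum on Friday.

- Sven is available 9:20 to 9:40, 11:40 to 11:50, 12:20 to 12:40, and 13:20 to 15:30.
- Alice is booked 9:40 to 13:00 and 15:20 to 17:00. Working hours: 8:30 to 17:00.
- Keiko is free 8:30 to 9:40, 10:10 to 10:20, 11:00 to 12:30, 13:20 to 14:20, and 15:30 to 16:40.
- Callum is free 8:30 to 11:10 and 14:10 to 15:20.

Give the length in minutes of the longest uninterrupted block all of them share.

Alice free within 08:30–17:00: 08:30–09:40, 13:00–15:20.
Sven ∩ Alice: 09:20–09:40, 13:20–15:20.
Sven ∩ Alice ∩ Keiko: 09:20–09:40, 13:20–14:20.
Sven ∩ Alice ∩ Keiko ∩ Callum: 09:20–09:40, 14:10–14:20.
Common window lengths: 20, 10 min; longest is 20.

20 minutes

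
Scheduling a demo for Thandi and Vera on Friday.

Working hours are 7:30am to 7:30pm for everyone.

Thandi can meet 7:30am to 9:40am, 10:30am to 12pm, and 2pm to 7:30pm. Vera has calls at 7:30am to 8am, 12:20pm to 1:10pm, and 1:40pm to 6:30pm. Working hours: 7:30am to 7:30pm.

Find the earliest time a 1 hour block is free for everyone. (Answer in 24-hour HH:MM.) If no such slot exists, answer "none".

Vera free within 07:30–19:30: 08:00–12:20, 13:10–13:40, 18:30–19:30.
Thandi ∩ Vera: 08:00–09:40, 10:30–12:00, 18:30–19:30.
Windows ≥ 60 min: 08:00–09:40, 10:30–12:00, 18:30–19:30.
Earliest such window starts at 08:00.

08:00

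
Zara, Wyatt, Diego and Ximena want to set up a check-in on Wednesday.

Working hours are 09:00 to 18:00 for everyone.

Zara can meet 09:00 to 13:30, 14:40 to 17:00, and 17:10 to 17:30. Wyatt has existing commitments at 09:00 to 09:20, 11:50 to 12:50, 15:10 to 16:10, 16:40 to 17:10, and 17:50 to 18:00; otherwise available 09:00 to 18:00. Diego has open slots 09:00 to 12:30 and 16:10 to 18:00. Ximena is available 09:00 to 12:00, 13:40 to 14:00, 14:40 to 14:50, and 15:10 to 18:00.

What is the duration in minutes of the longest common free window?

150 minutes

Wyatt free within 09:00–18:00: 09:20–11:50, 12:50–15:10, 16:10–16:40, 17:10–17:50.
Zara ∩ Wyatt: 09:20–11:50, 12:50–13:30, 14:40–15:10, 16:10–16:40, 17:10–17:30.
Zara ∩ Wyatt ∩ Diego: 09:20–11:50, 16:10–16:40, 17:10–17:30.
Zara ∩ Wyatt ∩ Diego ∩ Ximena: 09:20–11:50, 16:10–16:40, 17:10–17:30.
Common window lengths: 150, 30, 20 min; longest is 150.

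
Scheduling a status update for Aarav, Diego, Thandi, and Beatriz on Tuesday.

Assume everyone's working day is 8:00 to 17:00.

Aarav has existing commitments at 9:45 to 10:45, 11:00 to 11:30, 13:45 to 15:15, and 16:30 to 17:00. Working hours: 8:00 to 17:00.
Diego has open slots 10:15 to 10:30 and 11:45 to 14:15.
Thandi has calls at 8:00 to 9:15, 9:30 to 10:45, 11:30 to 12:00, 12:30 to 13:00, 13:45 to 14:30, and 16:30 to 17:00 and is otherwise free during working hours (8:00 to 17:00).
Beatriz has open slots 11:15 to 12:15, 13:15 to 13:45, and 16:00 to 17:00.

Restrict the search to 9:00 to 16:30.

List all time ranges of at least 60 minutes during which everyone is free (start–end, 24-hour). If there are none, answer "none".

Aarav free within 08:00–17:00: 08:00–09:45, 10:45–11:00, 11:30–13:45, 15:15–16:30.
Thandi free within 08:00–17:00: 09:15–09:30, 10:45–11:30, 12:00–12:30, 13:00–13:45, 14:30–16:30.
Aarav ∩ Diego: 11:45–13:45.
Aarav ∩ Diego ∩ Thandi: 12:00–12:30, 13:00–13:45.
Aarav ∩ Diego ∩ Thandi ∩ Beatriz: 12:00–12:15, 13:15–13:45.
Restricted to 09:00–16:30: 12:00–12:15, 13:15–13:45.
Windows ≥ 60 min: (none).

none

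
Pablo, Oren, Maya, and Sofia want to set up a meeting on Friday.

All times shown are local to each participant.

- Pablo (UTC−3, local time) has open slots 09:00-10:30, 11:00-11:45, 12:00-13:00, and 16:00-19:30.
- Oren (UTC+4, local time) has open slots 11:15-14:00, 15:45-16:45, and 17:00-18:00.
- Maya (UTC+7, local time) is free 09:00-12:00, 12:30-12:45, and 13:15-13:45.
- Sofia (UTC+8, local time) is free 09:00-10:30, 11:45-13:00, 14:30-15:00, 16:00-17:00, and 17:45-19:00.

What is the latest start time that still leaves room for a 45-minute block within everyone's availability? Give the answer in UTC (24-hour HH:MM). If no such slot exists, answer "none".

Pablo → UTC: 12:00–13:30, 14:00–14:45, 15:00–16:00, 19:00–22:30.
Oren → UTC: 07:15–10:00, 11:45–12:45, 13:00–14:00.
Maya → UTC: 02:00–05:00, 05:30–05:45, 06:15–06:45.
Sofia → UTC: 01:00–02:30, 03:45–05:00, 06:30–07:00, 08:00–09:00, 09:45–11:00.
Pablo ∩ Oren: 12:00–12:45, 13:00–13:30.
Pablo ∩ Oren ∩ Maya: (none).
Pablo ∩ Oren ∩ Maya ∩ Sofia: (none).
Windows ≥ 45 min: (none).

none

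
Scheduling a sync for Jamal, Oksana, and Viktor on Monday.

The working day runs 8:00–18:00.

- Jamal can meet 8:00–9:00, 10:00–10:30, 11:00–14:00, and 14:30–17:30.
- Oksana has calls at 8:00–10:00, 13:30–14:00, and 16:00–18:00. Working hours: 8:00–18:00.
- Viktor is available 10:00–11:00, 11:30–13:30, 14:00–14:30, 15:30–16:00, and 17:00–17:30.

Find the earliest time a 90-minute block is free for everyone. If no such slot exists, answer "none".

Oksana free within 08:00–18:00: 10:00–13:30, 14:00–16:00.
Jamal ∩ Oksana: 10:00–10:30, 11:00–13:30, 14:30–16:00.
Jamal ∩ Oksana ∩ Viktor: 10:00–10:30, 11:30–13:30, 15:30–16:00.
Windows ≥ 90 min: 11:30–13:30.
Earliest such window starts at 11:30.

11:30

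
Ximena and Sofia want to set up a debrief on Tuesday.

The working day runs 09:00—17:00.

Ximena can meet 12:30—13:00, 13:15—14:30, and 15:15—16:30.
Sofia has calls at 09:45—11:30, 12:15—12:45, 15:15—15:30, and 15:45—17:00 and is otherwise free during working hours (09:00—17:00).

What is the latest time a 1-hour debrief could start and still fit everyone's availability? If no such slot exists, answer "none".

13:30

Sofia free within 09:00–17:00: 09:00–09:45, 11:30–12:15, 12:45–15:15, 15:30–15:45.
Ximena ∩ Sofia: 12:45–13:00, 13:15–14:30, 15:30–15:45.
Windows ≥ 60 min: 13:15–14:30.
Latest start in the last window 13:15–14:30 is 14:30 − 60 min = 13:30.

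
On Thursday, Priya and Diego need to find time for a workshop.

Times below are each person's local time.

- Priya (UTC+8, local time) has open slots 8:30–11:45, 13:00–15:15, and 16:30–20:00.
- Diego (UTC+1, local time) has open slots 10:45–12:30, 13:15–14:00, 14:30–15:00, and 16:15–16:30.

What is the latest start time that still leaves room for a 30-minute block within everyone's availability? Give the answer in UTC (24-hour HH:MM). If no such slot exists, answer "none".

Priya → UTC: 00:30–03:45, 05:00–07:15, 08:30–12:00.
Diego → UTC: 09:45–11:30, 12:15–13:00, 13:30–14:00, 15:15–15:30.
Priya ∩ Diego: 09:45–11:30.
Windows ≥ 30 min: 09:45–11:30.
Latest start in the last window 09:45–11:30 is 11:30 − 30 min = 11:00.

11:00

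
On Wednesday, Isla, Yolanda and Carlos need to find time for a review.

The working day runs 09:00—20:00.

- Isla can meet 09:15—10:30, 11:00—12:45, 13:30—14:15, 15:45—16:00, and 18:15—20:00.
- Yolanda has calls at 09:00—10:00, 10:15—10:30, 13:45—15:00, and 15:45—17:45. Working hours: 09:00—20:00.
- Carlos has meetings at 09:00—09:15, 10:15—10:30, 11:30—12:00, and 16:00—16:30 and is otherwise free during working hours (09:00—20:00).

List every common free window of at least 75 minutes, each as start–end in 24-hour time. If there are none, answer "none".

Yolanda free within 09:00–20:00: 10:00–10:15, 10:30–13:45, 15:00–15:45, 17:45–20:00.
Carlos free within 09:00–20:00: 09:15–10:15, 10:30–11:30, 12:00–16:00, 16:30–20:00.
Isla ∩ Yolanda: 10:00–10:15, 11:00–12:45, 13:30–13:45, 18:15–20:00.
Isla ∩ Yolanda ∩ Carlos: 10:00–10:15, 11:00–11:30, 12:00–12:45, 13:30–13:45, 18:15–20:00.
Windows ≥ 75 min: 18:15–20:00.

18:15–20:00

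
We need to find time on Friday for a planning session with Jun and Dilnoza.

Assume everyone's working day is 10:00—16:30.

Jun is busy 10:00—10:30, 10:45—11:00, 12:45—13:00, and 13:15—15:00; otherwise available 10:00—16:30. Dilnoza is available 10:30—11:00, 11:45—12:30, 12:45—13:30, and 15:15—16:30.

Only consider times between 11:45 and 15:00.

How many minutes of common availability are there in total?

60 minutes

Jun free within 10:00–16:30: 10:30–10:45, 11:00–12:45, 13:00–13:15, 15:00–16:30.
Jun ∩ Dilnoza: 10:30–10:45, 11:45–12:30, 13:00–13:15, 15:15–16:30.
Restricted to 11:45–15:00: 11:45–12:30, 13:00–13:15.
Total common minutes: 45 + 15 = 60.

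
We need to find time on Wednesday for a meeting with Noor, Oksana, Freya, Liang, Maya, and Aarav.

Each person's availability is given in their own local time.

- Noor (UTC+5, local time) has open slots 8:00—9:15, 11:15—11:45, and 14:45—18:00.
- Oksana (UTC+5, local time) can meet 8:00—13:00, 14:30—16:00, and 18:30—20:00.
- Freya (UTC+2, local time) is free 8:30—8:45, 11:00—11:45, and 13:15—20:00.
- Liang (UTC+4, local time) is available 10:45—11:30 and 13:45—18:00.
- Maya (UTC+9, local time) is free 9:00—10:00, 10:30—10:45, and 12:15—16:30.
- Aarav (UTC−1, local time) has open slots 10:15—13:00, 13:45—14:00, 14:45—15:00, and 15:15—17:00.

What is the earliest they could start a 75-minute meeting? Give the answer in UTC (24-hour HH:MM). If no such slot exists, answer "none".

Noor → UTC: 03:00–04:15, 06:15–06:45, 09:45–13:00.
Oksana → UTC: 03:00–08:00, 09:30–11:00, 13:30–15:00.
Freya → UTC: 06:30–06:45, 09:00–09:45, 11:15–18:00.
Liang → UTC: 06:45–07:30, 09:45–14:00.
Maya → UTC: 00:00–01:00, 01:30–01:45, 03:15–07:30.
Aarav → UTC: 11:15–14:00, 14:45–15:00, 15:45–16:00, 16:15–18:00.
Noor ∩ Oksana: 03:00–04:15, 06:15–06:45, 09:45–11:00.
Noor ∩ Oksana ∩ Freya: 06:30–06:45.
Noor ∩ Oksana ∩ Freya ∩ Liang: (none).
Noor ∩ Oksana ∩ Freya ∩ Liang ∩ Maya: (none).
Noor ∩ Oksana ∩ Freya ∩ Liang ∩ Maya ∩ Aarav: (none).
Windows ≥ 75 min: (none).

none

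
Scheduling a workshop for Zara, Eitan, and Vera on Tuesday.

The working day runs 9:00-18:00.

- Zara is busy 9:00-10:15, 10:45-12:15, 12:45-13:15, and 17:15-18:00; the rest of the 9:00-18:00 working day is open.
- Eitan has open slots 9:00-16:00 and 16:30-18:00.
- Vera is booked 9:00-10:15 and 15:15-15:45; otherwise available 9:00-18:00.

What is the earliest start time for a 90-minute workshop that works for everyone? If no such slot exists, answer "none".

Zara free within 09:00–18:00: 10:15–10:45, 12:15–12:45, 13:15–17:15.
Vera free within 09:00–18:00: 10:15–15:15, 15:45–18:00.
Zara ∩ Eitan: 10:15–10:45, 12:15–12:45, 13:15–16:00, 16:30–17:15.
Zara ∩ Eitan ∩ Vera: 10:15–10:45, 12:15–12:45, 13:15–15:15, 15:45–16:00, 16:30–17:15.
Windows ≥ 90 min: 13:15–15:15.
Earliest such window starts at 13:15.

13:15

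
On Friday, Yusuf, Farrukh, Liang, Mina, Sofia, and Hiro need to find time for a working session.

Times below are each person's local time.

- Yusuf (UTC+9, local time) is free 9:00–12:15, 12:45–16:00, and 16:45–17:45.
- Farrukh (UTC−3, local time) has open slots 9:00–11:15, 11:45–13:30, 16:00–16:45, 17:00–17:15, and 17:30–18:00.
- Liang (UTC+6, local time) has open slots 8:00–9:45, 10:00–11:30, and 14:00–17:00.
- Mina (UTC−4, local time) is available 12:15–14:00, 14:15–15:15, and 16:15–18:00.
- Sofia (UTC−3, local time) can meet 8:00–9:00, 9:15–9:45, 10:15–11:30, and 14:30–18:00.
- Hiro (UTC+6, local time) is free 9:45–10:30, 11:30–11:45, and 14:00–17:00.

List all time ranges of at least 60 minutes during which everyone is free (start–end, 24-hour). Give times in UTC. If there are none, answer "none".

Yusuf → UTC: 00:00–03:15, 03:45–07:00, 07:45–08:45.
Farrukh → UTC: 12:00–14:15, 14:45–16:30, 19:00–19:45, 20:00–20:15, 20:30–21:00.
Liang → UTC: 02:00–03:45, 04:00–05:30, 08:00–11:00.
Mina → UTC: 16:15–18:00, 18:15–19:15, 20:15–22:00.
Sofia → UTC: 11:00–12:00, 12:15–12:45, 13:15–14:30, 17:30–21:00.
Hiro → UTC: 03:45–04:30, 05:30–05:45, 08:00–11:00.
Yusuf ∩ Farrukh: (none).
Yusuf ∩ Farrukh ∩ Liang: (none).
Yusuf ∩ Farrukh ∩ Liang ∩ Mina: (none).
Yusuf ∩ Farrukh ∩ Liang ∩ Mina ∩ Sofia: (none).
Yusuf ∩ Farrukh ∩ Liang ∩ Mina ∩ Sofia ∩ Hiro: (none).
Windows ≥ 60 min: (none).

none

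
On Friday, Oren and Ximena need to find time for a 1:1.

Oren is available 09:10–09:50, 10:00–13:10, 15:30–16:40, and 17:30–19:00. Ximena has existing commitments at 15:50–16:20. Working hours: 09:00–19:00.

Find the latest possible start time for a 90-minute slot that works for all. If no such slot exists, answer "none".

Ximena free within 09:00–19:00: 09:00–15:50, 16:20–19:00.
Oren ∩ Ximena: 09:10–09:50, 10:00–13:10, 15:30–15:50, 16:20–16:40, 17:30–19:00.
Windows ≥ 90 min: 10:00–13:10, 17:30–19:00.
Latest start in the last window 17:30–19:00 is 19:00 − 90 min = 17:30.

17:30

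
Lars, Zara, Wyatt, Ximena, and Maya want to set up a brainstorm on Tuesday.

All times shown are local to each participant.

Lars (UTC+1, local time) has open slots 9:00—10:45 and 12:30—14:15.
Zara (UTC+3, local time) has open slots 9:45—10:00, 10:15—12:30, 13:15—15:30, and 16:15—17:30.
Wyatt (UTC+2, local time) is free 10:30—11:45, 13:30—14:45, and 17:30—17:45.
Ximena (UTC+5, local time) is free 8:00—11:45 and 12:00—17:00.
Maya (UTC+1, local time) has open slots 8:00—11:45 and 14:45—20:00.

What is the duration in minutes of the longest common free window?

Lars → UTC: 08:00–09:45, 11:30–13:15.
Zara → UTC: 06:45–07:00, 07:15–09:30, 10:15–12:30, 13:15–14:30.
Wyatt → UTC: 08:30–09:45, 11:30–12:45, 15:30–15:45.
Ximena → UTC: 03:00–06:45, 07:00–12:00.
Maya → UTC: 07:00–10:45, 13:45–19:00.
Lars ∩ Zara: 08:00–09:30, 11:30–12:30.
Lars ∩ Zara ∩ Wyatt: 08:30–09:30, 11:30–12:30.
Lars ∩ Zara ∩ Wyatt ∩ Ximena: 08:30–09:30, 11:30–12:00.
Lars ∩ Zara ∩ Wyatt ∩ Ximena ∩ Maya: 08:30–09:30.
Single common window of 60 minutes.

60 minutes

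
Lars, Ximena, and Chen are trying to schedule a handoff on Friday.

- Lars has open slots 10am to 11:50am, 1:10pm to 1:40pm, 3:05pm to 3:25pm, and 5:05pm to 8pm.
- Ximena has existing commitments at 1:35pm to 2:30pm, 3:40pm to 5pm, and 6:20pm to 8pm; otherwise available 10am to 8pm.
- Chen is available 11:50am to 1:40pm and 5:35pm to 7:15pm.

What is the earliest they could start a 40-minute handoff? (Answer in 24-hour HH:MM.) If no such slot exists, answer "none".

17:35

Ximena free within 10:00–20:00: 10:00–13:35, 14:30–15:40, 17:00–18:20.
Lars ∩ Ximena: 10:00–11:50, 13:10–13:35, 15:05–15:25, 17:05–18:20.
Lars ∩ Ximena ∩ Chen: 13:10–13:35, 17:35–18:20.
Windows ≥ 40 min: 17:35–18:20.
Earliest such window starts at 17:35.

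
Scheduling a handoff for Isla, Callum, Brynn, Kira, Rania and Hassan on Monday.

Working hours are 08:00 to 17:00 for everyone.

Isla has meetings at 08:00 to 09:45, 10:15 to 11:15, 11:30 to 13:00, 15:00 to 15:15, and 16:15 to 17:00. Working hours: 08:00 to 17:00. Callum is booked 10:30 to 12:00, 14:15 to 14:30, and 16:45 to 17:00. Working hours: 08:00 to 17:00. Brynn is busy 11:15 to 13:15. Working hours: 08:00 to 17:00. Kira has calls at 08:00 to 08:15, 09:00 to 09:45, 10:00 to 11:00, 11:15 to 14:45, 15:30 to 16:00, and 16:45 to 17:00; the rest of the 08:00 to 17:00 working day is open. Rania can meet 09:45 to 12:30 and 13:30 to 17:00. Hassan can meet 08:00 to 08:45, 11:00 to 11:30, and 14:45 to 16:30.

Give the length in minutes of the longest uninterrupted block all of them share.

15 minutes

Isla free within 08:00–17:00: 09:45–10:15, 11:15–11:30, 13:00–15:00, 15:15–16:15.
Callum free within 08:00–17:00: 08:00–10:30, 12:00–14:15, 14:30–16:45.
Brynn free within 08:00–17:00: 08:00–11:15, 13:15–17:00.
Kira free within 08:00–17:00: 08:15–09:00, 09:45–10:00, 11:00–11:15, 14:45–15:30, 16:00–16:45.
Isla ∩ Callum: 09:45–10:15, 13:00–14:15, 14:30–15:00, 15:15–16:15.
Isla ∩ Callum ∩ Brynn: 09:45–10:15, 13:15–14:15, 14:30–15:00, 15:15–16:15.
Isla ∩ Callum ∩ Brynn ∩ Kira: 09:45–10:00, 14:45–15:00, 15:15–15:30, 16:00–16:15.
Isla ∩ Callum ∩ Brynn ∩ Kira ∩ Rania: 09:45–10:00, 14:45–15:00, 15:15–15:30, 16:00–16:15.
Isla ∩ Callum ∩ Brynn ∩ Kira ∩ Rania ∩ Hassan: 14:45–15:00, 15:15–15:30, 16:00–16:15.
Common window lengths: 15, 15, 15 min; longest is 15.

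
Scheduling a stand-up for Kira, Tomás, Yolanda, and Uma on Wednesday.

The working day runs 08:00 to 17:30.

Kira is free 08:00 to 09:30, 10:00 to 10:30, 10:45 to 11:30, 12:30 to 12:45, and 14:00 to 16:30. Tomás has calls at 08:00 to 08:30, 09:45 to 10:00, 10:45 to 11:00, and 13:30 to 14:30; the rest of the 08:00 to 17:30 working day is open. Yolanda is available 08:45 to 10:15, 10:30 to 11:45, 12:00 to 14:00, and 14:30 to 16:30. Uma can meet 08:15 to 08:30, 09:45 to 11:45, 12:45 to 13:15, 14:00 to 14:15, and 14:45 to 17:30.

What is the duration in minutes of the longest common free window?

Tomás free within 08:00–17:30: 08:30–09:45, 10:00–10:45, 11:00–13:30, 14:30–17:30.
Kira ∩ Tomás: 08:30–09:30, 10:00–10:30, 11:00–11:30, 12:30–12:45, 14:30–16:30.
Kira ∩ Tomás ∩ Yolanda: 08:45–09:30, 10:00–10:15, 11:00–11:30, 12:30–12:45, 14:30–16:30.
Kira ∩ Tomás ∩ Yolanda ∩ Uma: 10:00–10:15, 11:00–11:30, 14:45–16:30.
Common window lengths: 15, 30, 105 min; longest is 105.

105 minutes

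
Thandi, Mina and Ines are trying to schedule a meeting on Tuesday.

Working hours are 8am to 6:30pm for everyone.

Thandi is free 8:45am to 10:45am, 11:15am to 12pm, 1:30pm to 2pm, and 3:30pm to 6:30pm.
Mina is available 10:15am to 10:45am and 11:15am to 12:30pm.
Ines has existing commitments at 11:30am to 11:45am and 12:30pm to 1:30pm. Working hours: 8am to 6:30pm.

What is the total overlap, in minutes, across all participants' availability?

60 minutes

Ines free within 08:00–18:30: 08:00–11:30, 11:45–12:30, 13:30–18:30.
Thandi ∩ Mina: 10:15–10:45, 11:15–12:00.
Thandi ∩ Mina ∩ Ines: 10:15–10:45, 11:15–11:30, 11:45–12:00.
Total common minutes: 30 + 15 + 15 = 60.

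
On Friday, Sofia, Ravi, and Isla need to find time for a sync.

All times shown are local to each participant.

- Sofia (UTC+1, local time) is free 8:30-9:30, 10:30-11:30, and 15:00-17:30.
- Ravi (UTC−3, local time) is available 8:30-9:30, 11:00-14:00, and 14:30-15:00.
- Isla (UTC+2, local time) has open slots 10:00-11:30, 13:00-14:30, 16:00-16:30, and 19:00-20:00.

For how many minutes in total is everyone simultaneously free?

Sofia → UTC: 07:30–08:30, 09:30–10:30, 14:00–16:30.
Ravi → UTC: 11:30–12:30, 14:00–17:00, 17:30–18:00.
Isla → UTC: 08:00–09:30, 11:00–12:30, 14:00–14:30, 17:00–18:00.
Sofia ∩ Ravi: 14:00–16:30.
Sofia ∩ Ravi ∩ Isla: 14:00–14:30.
Total common minutes: 30.

30 minutes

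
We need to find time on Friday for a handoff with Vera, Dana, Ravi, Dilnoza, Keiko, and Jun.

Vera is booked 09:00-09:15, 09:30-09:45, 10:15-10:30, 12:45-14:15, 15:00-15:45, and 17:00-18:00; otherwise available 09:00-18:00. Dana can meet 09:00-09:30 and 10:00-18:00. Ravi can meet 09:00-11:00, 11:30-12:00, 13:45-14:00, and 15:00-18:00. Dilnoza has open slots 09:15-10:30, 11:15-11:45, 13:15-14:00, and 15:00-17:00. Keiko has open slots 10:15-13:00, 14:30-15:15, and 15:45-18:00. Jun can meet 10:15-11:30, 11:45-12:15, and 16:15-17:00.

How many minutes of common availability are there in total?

45 minutes

Vera free within 09:00–18:00: 09:15–09:30, 09:45–10:15, 10:30–12:45, 14:15–15:00, 15:45–17:00.
Vera ∩ Dana: 09:15–09:30, 10:00–10:15, 10:30–12:45, 14:15–15:00, 15:45–17:00.
Vera ∩ Dana ∩ Ravi: 09:15–09:30, 10:00–10:15, 10:30–11:00, 11:30–12:00, 15:45–17:00.
Vera ∩ Dana ∩ Ravi ∩ Dilnoza: 09:15–09:30, 10:00–10:15, 11:30–11:45, 15:45–17:00.
Vera ∩ Dana ∩ Ravi ∩ Dilnoza ∩ Keiko: 11:30–11:45, 15:45–17:00.
Vera ∩ Dana ∩ Ravi ∩ Dilnoza ∩ Keiko ∩ Jun: 16:15–17:00.
Total common minutes: 45.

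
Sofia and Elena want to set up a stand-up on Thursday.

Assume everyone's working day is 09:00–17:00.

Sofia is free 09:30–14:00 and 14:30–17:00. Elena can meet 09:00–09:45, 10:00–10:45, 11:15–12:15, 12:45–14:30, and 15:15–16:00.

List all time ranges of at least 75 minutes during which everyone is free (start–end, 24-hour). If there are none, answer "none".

Sofia ∩ Elena: 09:30–09:45, 10:00–10:45, 11:15–12:15, 12:45–14:00, 15:15–16:00.
Windows ≥ 75 min: 12:45–14:00.

12:45–14:00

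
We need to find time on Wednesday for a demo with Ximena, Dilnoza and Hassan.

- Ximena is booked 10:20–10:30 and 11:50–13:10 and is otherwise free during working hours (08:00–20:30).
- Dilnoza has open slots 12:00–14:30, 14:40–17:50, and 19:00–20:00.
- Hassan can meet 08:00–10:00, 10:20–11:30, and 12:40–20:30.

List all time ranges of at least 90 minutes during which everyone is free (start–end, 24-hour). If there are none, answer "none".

14:40–17:50

Ximena free within 08:00–20:30: 08:00–10:20, 10:30–11:50, 13:10–20:30.
Ximena ∩ Dilnoza: 13:10–14:30, 14:40–17:50, 19:00–20:00.
Ximena ∩ Dilnoza ∩ Hassan: 13:10–14:30, 14:40–17:50, 19:00–20:00.
Windows ≥ 90 min: 14:40–17:50.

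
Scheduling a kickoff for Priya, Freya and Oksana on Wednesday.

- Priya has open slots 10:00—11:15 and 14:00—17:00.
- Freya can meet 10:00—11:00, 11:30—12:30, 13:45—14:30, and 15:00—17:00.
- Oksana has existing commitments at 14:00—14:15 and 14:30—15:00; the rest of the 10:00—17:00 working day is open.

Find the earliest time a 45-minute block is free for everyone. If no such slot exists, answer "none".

Oksana free within 10:00–17:00: 10:00–14:00, 14:15–14:30, 15:00–17:00.
Priya ∩ Freya: 10:00–11:00, 14:00–14:30, 15:00–17:00.
Priya ∩ Freya ∩ Oksana: 10:00–11:00, 14:15–14:30, 15:00–17:00.
Windows ≥ 45 min: 10:00–11:00, 15:00–17:00.
Earliest such window starts at 10:00.

10:00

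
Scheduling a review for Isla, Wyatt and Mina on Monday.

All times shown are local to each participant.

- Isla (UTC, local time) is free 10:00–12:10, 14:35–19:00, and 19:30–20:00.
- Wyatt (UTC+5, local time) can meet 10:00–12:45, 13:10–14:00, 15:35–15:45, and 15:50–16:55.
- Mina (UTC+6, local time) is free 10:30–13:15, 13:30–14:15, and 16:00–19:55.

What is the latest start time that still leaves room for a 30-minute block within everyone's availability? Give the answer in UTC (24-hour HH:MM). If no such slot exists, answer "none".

11:25

Isla → UTC: 10:00–12:10, 14:35–19:00, 19:30–20:00.
Wyatt → UTC: 05:00–07:45, 08:10–09:00, 10:35–10:45, 10:50–11:55.
Mina → UTC: 04:30–07:15, 07:30–08:15, 10:00–13:55.
Isla ∩ Wyatt: 10:35–10:45, 10:50–11:55.
Isla ∩ Wyatt ∩ Mina: 10:35–10:45, 10:50–11:55.
Windows ≥ 30 min: 10:50–11:55.
Latest start in the last window 10:50–11:55 is 11:55 − 30 min = 11:25.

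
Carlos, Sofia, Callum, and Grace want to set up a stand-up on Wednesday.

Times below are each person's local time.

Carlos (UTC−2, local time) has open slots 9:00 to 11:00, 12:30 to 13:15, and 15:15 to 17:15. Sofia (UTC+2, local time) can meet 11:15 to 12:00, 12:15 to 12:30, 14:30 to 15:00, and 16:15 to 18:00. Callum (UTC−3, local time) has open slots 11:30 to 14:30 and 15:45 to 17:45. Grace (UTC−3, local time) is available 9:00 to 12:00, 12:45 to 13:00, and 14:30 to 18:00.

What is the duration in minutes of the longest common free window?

Carlos → UTC: 11:00–13:00, 14:30–15:15, 17:15–19:15.
Sofia → UTC: 09:15–10:00, 10:15–10:30, 12:30–13:00, 14:15–16:00.
Callum → UTC: 14:30–17:30, 18:45–20:45.
Grace → UTC: 12:00–15:00, 15:45–16:00, 17:30–21:00.
Carlos ∩ Sofia: 12:30–13:00, 14:30–15:15.
Carlos ∩ Sofia ∩ Callum: 14:30–15:15.
Carlos ∩ Sofia ∩ Callum ∩ Grace: 14:30–15:00.
Single common window of 30 minutes.

30 minutes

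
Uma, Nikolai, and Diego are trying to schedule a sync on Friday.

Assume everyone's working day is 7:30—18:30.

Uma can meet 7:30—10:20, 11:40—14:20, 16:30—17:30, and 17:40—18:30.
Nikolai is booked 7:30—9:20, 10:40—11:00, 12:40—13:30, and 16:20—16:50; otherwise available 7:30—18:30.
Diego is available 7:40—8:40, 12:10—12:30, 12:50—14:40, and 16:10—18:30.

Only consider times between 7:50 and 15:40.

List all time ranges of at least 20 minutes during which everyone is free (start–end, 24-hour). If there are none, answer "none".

12:10–12:30, 13:30–14:20

Nikolai free within 07:30–18:30: 09:20–10:40, 11:00–12:40, 13:30–16:20, 16:50–18:30.
Uma ∩ Nikolai: 09:20–10:20, 11:40–12:40, 13:30–14:20, 16:50–17:30, 17:40–18:30.
Uma ∩ Nikolai ∩ Diego: 12:10–12:30, 13:30–14:20, 16:50–17:30, 17:40–18:30.
Restricted to 07:50–15:40: 12:10–12:30, 13:30–14:20.
Windows ≥ 20 min: 12:10–12:30, 13:30–14:20.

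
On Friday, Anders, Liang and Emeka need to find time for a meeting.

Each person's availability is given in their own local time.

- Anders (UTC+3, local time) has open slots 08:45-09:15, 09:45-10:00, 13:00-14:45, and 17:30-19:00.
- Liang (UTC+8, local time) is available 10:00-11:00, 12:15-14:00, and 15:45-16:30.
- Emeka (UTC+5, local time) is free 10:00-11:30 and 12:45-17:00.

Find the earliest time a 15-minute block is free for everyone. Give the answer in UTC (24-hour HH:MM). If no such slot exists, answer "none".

Anders → UTC: 05:45–06:15, 06:45–07:00, 10:00–11:45, 14:30–16:00.
Liang → UTC: 02:00–03:00, 04:15–06:00, 07:45–08:30.
Emeka → UTC: 05:00–06:30, 07:45–12:00.
Anders ∩ Liang: 05:45–06:00.
Anders ∩ Liang ∩ Emeka: 05:45–06:00.
Windows ≥ 15 min: 05:45–06:00.
Earliest such window starts at 05:45.

05:45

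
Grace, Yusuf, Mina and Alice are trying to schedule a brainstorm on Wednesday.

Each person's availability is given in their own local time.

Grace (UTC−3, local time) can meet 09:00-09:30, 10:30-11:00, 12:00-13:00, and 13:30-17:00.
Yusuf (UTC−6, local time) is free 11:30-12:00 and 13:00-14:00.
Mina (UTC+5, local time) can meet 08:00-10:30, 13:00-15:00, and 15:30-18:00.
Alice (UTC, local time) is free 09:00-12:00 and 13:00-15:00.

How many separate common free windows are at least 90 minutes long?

0

Grace → UTC: 12:00–12:30, 13:30–14:00, 15:00–16:00, 16:30–20:00.
Yusuf → UTC: 17:30–18:00, 19:00–20:00.
Mina → UTC: 03:00–05:30, 08:00–10:00, 10:30–13:00.
Alice → UTC: 09:00–12:00, 13:00–15:00.
Grace ∩ Yusuf: 17:30–18:00, 19:00–20:00.
Grace ∩ Yusuf ∩ Mina: (none).
Grace ∩ Yusuf ∩ Mina ∩ Alice: (none).
Windows ≥ 90 min: (none).
That's 0 windows.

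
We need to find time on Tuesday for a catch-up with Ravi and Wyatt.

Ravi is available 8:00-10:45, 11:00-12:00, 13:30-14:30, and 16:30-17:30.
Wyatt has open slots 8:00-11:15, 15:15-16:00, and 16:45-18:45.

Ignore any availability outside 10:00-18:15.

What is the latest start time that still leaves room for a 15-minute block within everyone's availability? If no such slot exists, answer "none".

Ravi ∩ Wyatt: 08:00–10:45, 11:00–11:15, 16:45–17:30.
Restricted to 10:00–18:15: 10:00–10:45, 11:00–11:15, 16:45–17:30.
Windows ≥ 15 min: 10:00–10:45, 11:00–11:15, 16:45–17:30.
Latest start in the last window 16:45–17:30 is 17:30 − 15 min = 17:15.

17:15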